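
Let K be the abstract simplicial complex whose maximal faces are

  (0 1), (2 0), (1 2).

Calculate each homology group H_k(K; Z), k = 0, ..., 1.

H_0 = Z,  H_1 = Z.

Order the vertices as 0 < 1 < 2. Listing each simplex with vertices in this order, K has dimension 1 with simplices:

  0-simplices (3): [0], [1], [2]
  1-simplices (3): [0,1], [0,2], [1,2]

giving chain groups C_0 ≅ Z^3, C_1 ≅ Z^3.

The boundary map ∂_1: C_1 → C_0 maps an edge to its endpoints' difference, ∂[p,q] = q − p. For instance
  ∂[0,2] = [2] − [0].
The 3×3 boundary matrix has rank 2 and Smith normal form diag(1,1).

Reading off H_k = ker ∂_k / im ∂_{k+1}:

  H_0: rank C_0 − rank ∂_1 = 3 − 2 = 1, and the invariant factors of ∂_1 are all 1, so H_0 = Z.
  H_1: rank ker ∂_1 − rank ∂_2 = (3 − 2) − 0 = 1, and there is no ∂_2, so H_1 = Z.

(K is a triangulation of the circle S^1.)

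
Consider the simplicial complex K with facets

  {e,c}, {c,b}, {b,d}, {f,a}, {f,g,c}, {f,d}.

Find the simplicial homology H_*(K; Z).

Fix the vertex order a < b < c < d < e < f < g and write every simplex with vertices in increasing order. Then dim K = 2 and the simplices of K are:

  0-simplices (7): a, b, c, d, e, f, g
  1-simplices (8): af, bc, bd, ce, cf, cg, df, fg
  2-simplices (1): cfg

Hence C_0 ≅ Z^7, C_1 ≅ Z^8, C_2 ≅ Z^1.

∂_1: C_1 → C_0 maps an edge to its endpoints' difference, ∂[p,q] = q − p.
This gives a 7×8 integer matrix of rank 6; reducing to Smith normal form yields diagonal entries (1,1,1,1,1,1).

The boundary map ∂_2: C_2 → C_1 maps a triangle to the signed sum of its edges. For instance
  ∂cfg = fg − cg + cf.
The 8×1 boundary matrix has rank 1 and Smith normal form diag(1).

From H_k ≅ ker(∂_k) / im(∂_{k+1}) we obtain:

  H_0: rank C_0 − rank ∂_1 = 7 − 6 = 1, and the invariant factors of ∂_1 are all 1, so H_0 = Z.
  H_1: rank ker ∂_1 − rank ∂_2 = (8 − 6) − 1 = 1, and the invariant factors of ∂_2 are all 1, so H_1 = Z.
  H_2: rank ker ∂_2 − rank ∂_3 = (1 − 1) − 0 = 0, and there is no ∂_3, so H_2 = 0.

H_0 ≅ Z,  H_1 ≅ Z,  H_2 = 0.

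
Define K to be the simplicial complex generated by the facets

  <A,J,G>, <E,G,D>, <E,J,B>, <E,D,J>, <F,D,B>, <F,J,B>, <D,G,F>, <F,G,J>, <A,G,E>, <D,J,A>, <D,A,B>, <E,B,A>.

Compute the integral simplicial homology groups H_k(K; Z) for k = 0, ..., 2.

H_0 ≅ Z,  H_1 ≅ Z_2,  H_2 = 0.

Fix the vertex order A < B < D < E < F < G < J and write every simplex with vertices in increasing order. Then dim K = 2 and the simplices of K are:

  0-simplices (7): A, B, D, E, F, G, J
  1-simplices (18): AB, AD, AE, AG, AJ, BD, BE, BF, BJ, DE, DF, DG, DJ, EG, EJ, FG, FJ, GJ
  2-simplices (12): ABD, ABE, ADJ, AEG, AGJ, BDF, BEJ, BFJ, DEG, DEJ, DFG, FGJ

so the chain groups are C_0 ≅ Z^7, C_1 ≅ Z^18, C_2 ≅ Z^12.

Boundary ∂_1: C_1 → C_0 is given by ∂[p,q] = [q] − [p]. For instance
  ∂AG = G − A.
As a 7×18 matrix over Z this has rank 6, with invariant factors (1,1,1,1,1,1).

Boundary ∂_2: C_2 → C_1 maps a triangle to the signed sum of its edges. For instance
  ∂AGJ = GJ − AJ + AG,
  ∂BFJ = FJ − BJ + BF.
This gives a 18×12 integer matrix of rank 12; reducing to Smith normal form yields diagonal entries (1,1,1,1,1,1,1,1,1,1,1,2).

Now H_k = ker ∂_k / im ∂_{k+1}, so:

  H_0: rank C_0 − rank ∂_1 = 7 − 6 = 1, and the invariant factors of ∂_1 are all 1, so H_0 = Z.
  H_1: rank ker ∂_1 − rank ∂_2 = (18 − 6) − 12 = 0, and ∂_2 has invariant factor 2 > 1, so H_1 = Z_2.
  H_2: rank ker ∂_2 − rank ∂_3 = (12 − 12) − 0 = 0, and there is no ∂_3, so H_2 = 0.

As a check, the Euler characteristic is 7 − 18 + 12 = 1, which agrees with 1 − 0 + 0 = 1.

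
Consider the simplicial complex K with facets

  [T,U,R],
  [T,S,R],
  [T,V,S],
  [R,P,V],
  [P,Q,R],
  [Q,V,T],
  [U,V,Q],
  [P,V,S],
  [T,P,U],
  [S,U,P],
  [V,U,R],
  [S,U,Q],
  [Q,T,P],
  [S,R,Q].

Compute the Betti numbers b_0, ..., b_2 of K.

Take the total order P < Q < R < S < T < U < V on the vertex set. Then K (dimension 2) consists of the simplices:

  0-simplices (7): P, Q, R, S, T, U, V
  1-simplices (21): PQ, PR, PS, PT, PU, PV, QR, QS, QT, QU, QV, RS, RT, RU, RV, ST, SU, SV, TU, TV, UV
  2-simplices (14): PQR, PQT, PRV, PSU, PSV, PTU, QRS, QSU, QTV, QUV, RST, RTU, RUV, STV

so the chain groups are C_0 ≅ Z^7, C_1 ≅ Z^21, C_2 ≅ Z^14.

Boundary ∂_1: C_1 → C_0 sends each edge [p,q] (with p < q) to q − p. For instance
  ∂QU = U − Q.
As a 7×21 matrix over Z this has rank 6, with invariant factors (1,1,1,1,1,1).

The boundary map ∂_2: C_2 → C_1 acts by ∂[p,q,r] = [q,r] − [p,r] + [p,q]. For instance
  ∂QRS = RS − QS + QR,
  ∂QTV = TV − QV + QT.
As a 21×14 matrix over Z this has rank 13, with invariant factors (1,1,1,1,1,1,1,1,1,1,1,1,1).

Computing H_k = (kernel of ∂_k) / (image of ∂_{k+1}):

  H_0: rank C_0 − rank ∂_1 = 7 − 6 = 1, and the invariant factors of ∂_1 are all 1, so H_0 = Z.
  H_1: rank ker ∂_1 − rank ∂_2 = (21 − 6) − 13 = 2, and the invariant factors of ∂_2 are all 1, so H_1 = Z^2.
  H_2: rank ker ∂_2 − rank ∂_3 = (14 − 13) − 0 = 1, and there is no ∂_3, so H_2 = Z.

Hence the Betti numbers are b_0 = 1, b_1 = 2, b_2 = 1.

b_0 = 1, b_1 = 2, b_2 = 1.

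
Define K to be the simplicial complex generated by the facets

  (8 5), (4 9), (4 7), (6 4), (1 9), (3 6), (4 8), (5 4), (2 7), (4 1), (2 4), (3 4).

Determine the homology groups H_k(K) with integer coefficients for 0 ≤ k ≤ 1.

H_0 = Z,  H_1 = Z^4.

K has 9 vertices, 12 edges.
rank ∂_0 = 0, rank ∂_1 = 8 ⇒ b_0 = 9 − 0 − 8 = 1; all invariant factors of ∂_1 are 1 so no torsion. So H_0 = Z.
rank ∂_1 = 8, rank ∂_2 = 0 ⇒ b_1 = 12 − 8 − 0 = 4. So H_1 = Z^4.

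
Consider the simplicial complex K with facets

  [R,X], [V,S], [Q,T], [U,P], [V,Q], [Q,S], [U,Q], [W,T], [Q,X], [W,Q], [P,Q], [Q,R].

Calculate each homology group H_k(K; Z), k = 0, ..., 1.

H_0 = Z,  H_1 = Z^4.

We work with the vertex ordering P < Q < R < S < T < U < V < W < X. The simplices of K, each written with vertices in increasing order, are:

  0-simplices (9): P, Q, R, S, T, U, V, W, X
  1-simplices (12): PQ, PU, QR, QS, QT, QU, QV, QW, QX, RX, SV, TW

so the chain groups are C_0 ≅ Z^9, C_1 ≅ Z^12.

∂_1: C_1 → C_0 is given by ∂[p,q] = [q] − [p]. For instance
  ∂SV = V − S.
The 9×12 boundary matrix has rank 8 and Smith normal form diag(1,1,1,1,1,1,1,1).

From H_k ≅ ker(∂_k) / im(∂_{k+1}) we obtain:

  H_0: rank C_0 − rank ∂_1 = 9 − 8 = 1, and the invariant factors of ∂_1 are all 1, so H_0 = Z.
  H_1: rank ker ∂_1 − rank ∂_2 = (12 − 8) − 0 = 4, and there is no ∂_2, so H_1 = Z^4.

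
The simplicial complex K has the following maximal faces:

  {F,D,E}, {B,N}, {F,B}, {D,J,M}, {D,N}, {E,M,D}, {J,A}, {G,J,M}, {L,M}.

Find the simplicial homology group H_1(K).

Fix the vertex order A < B < D < E < F < G < J < L < M < N and write every simplex with vertices in increasing order. Then dim K = 2 and the simplices of K are:

  0-simplices (10): A, B, D, E, F, G, J, L, M, N
  1-simplices (14): AJ, BF, BN, DE, DF, DJ, DM, DN, EF, EM, GJ, GM, JM, LM
  2-simplices (4): DEF, DEM, DJM, GJM

giving chain groups C_0 ≅ Z^10, C_1 ≅ Z^14, C_2 ≅ Z^4.

Boundary ∂_1: C_1 → C_0 maps an edge to its endpoints' difference, ∂[p,q] = q − p. For instance
  ∂EM = M − E.
This gives a 10×14 integer matrix of rank 9; reducing to Smith normal form yields diagonal entries (1,1,1,1,1,1,1,1,1).

∂_2: C_2 → C_1 acts by ∂[p,q,r] = [q,r] − [p,r] + [p,q]. For instance
  ∂GJM = JM − GM + GJ,
  ∂DEF = EF − DF + DE.
As a 14×4 matrix over Z this has rank 4, with invariant factors (1,1,1,1).

Computing H_k = (kernel of ∂_k) / (image of ∂_{k+1}):

  H_1: rank ker ∂_1 − rank ∂_2 = (14 − 9) − 4 = 1, and the invariant factors of ∂_2 are all 1, so H_1 ≅ Z.

H_1 = Z.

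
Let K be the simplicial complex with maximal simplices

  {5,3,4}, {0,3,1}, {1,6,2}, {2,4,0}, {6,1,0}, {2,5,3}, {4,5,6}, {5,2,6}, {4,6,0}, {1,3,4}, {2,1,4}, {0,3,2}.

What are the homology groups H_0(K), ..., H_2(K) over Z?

H_0 = Z,  H_1 = Z/2,  H_2 = 0.

Take the total order 0 < 1 < 2 < 3 < 4 < 5 < 6 on the vertex set. Then K (dimension 2) consists of the simplices:

  0-simplices (7): [0], [1], [2], [3], [4], [5], [6]
  1-simplices (18): [0,1], [0,2], [0,3], [0,4], [0,6], [1,2], [1,3], [1,4], [1,6], [2,3], [2,4], [2,5], [2,6], [3,4], [3,5], [4,5], [4,6], [5,6]
  2-simplices (12): [0,1,3], [0,1,6], [0,2,3], [0,2,4], [0,4,6], [1,2,4], [1,2,6], [1,3,4], [2,3,5], [2,5,6], [3,4,5], [4,5,6]

giving chain groups C_0 ≅ Z^7, C_1 ≅ Z^18, C_2 ≅ Z^12.

∂_1: C_1 → C_0 sends each edge [p,q] (with p < q) to q − p. For instance
  ∂[0,6] = [6] − [0].
The resulting 7×18 matrix has rank 6, and its Smith normal form has invariant factors (1,1,1,1,1,1).

The boundary map ∂_2: C_2 → C_1 sends each 2-simplex [p,q,r] to [q,r] − [p,r] + [p,q]. For instance
  ∂[0,4,6] = [4,6] − [0,6] + [0,4],
  ∂[0,2,3] = [2,3] − [0,3] + [0,2].
The resulting 18×12 matrix has rank 12, and its Smith normal form has invariant factors (1,1,1,1,1,1,1,1,1,1,1,2).

Computing H_k = (kernel of ∂_k) / (image of ∂_{k+1}):

  H_0: rank C_0 − rank ∂_1 = 7 − 6 = 1, and the invariant factors of ∂_1 are all 1, so H_0 ≅ Z.
  H_1: rank ker ∂_1 − rank ∂_2 = (18 − 6) − 12 = 0, and ∂_2 has invariant factor 2 > 1, so H_1 ≅ Z/2.
  H_2: rank ker ∂_2 − rank ∂_3 = (12 − 12) − 0 = 0, and there is no ∂_3, so H_2 ≅ 0.

As a check, the Euler characteristic is 7 − 18 + 12 = 1, which agrees with 1 − 0 + 0 = 1.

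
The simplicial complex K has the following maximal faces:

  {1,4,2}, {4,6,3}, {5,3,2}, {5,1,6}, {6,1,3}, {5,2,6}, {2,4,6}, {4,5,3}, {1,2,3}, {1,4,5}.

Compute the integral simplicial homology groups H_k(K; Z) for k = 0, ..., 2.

Order the vertices as 1 < 2 < 3 < 4 < 5 < 6. Listing each simplex with vertices in this order, K has dimension 2 with simplices:

  0-simplices (6): [1], [2], [3], [4], [5], [6]
  1-simplices (15): [1,2], [1,3], [1,4], [1,5], [1,6], [2,3], [2,4], [2,5], [2,6], [3,4], [3,5], [3,6], [4,5], [4,6], [5,6]
  2-simplices (10): [1,2,3], [1,2,4], [1,3,6], [1,4,5], [1,5,6], [2,3,5], [2,4,6], [2,5,6], [3,4,5], [3,4,6]

so the chain groups are C_0 ≅ Z^6, C_1 ≅ Z^15, C_2 ≅ Z^10.

∂_1: C_1 → C_0 maps an edge to its endpoints' difference, ∂[p,q] = q − p. For instance
  ∂[1,3] = [3] − [1].
The resulting 6×15 matrix has rank 5, and its Smith normal form has invariant factors (1,1,1,1,1).

Boundary ∂_2: C_2 → C_1 sends each 2-simplex [p,q,r] to [q,r] − [p,r] + [p,q]. For instance
  ∂[2,5,6] = [5,6] − [2,6] + [2,5],
  ∂[1,3,6] = [3,6] − [1,6] + [1,3].
As a 15×10 matrix over Z this has rank 10, with invariant factors (1,1,1,1,1,1,1,1,1,2).

From H_k ≅ ker(∂_k) / im(∂_{k+1}) we obtain:

  H_0: rank C_0 − rank ∂_1 = 6 − 5 = 1, and the invariant factors of ∂_1 are all 1, so H_0 = Z.
  H_1: rank ker ∂_1 − rank ∂_2 = (15 − 5) − 10 = 0, and ∂_2 has invariant factor 2 > 1, so H_1 = Z/2Z.
  H_2: rank ker ∂_2 − rank ∂_3 = (10 − 10) − 0 = 0, and there is no ∂_3, so H_2 = 0.

(K is a triangulation of the real projective plane RP^2.)

H_0 = Z,  H_1 = Z/2Z,  H_2 = 0.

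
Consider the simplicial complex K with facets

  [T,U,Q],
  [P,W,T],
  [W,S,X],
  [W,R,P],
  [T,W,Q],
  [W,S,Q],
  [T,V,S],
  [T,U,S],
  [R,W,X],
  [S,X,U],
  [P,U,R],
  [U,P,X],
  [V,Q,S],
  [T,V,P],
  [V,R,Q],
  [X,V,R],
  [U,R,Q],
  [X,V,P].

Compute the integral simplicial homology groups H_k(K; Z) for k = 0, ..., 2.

Order the vertices as P < Q < R < S < T < U < V < W < X. Listing each simplex with vertices in this order, K has dimension 2 with simplices:

  0-simplices (9): P, Q, R, S, T, U, V, W, X
  1-simplices (27): PR, PT, PU, PV, PW, PX, QR, QS, QT, QU, QV, QW, RU, RV, RW, RX, ST, SU, SV, SW, SX, TU, TV, TW, UX, VX, WX
  2-simplices (18): PRU, PRW, PTV, PTW, PUX, PVX, QRU, QRV, QSV, QSW, QTU, QTW, RVX, RWX, STU, STV, SUX, SWX

so the chain groups are C_0 ≅ Z^9, C_1 ≅ Z^27, C_2 ≅ Z^18.

Boundary ∂_1: C_1 → C_0 is given by ∂[p,q] = [q] − [p].
The resulting 9×27 matrix has rank 8, and its Smith normal form has invariant factors (1,1,1,1,1,1,1,1).

∂_2: C_2 → C_1 sends each 2-simplex [p,q,r] to [q,r] − [p,r] + [p,q]. For instance
  ∂QTU = TU − QU + QT,
  ∂STU = TU − SU + ST.
The resulting 27×18 matrix has rank 18, and its Smith normal form has invariant factors (1,1,1,1,1,1,1,1,1,1,1,1,1,1,1,1,1,2).

Reading off H_k = ker ∂_k / im ∂_{k+1}:

  H_0: rank C_0 − rank ∂_1 = 9 − 8 = 1, and the invariant factors of ∂_1 are all 1, so H_0 ≅ Z.
  H_1: rank ker ∂_1 − rank ∂_2 = (27 − 8) − 18 = 1, and ∂_2 has invariant factor 2 > 1, so H_1 ≅ Z ⊕ Z/2.
  H_2: rank ker ∂_2 − rank ∂_3 = (18 − 18) − 0 = 0, and there is no ∂_3, so H_2 ≅ 0.

As a check, the Euler characteristic is 9 − 27 + 18 = 0, which agrees with 1 − 1 + 0 = 0.

H_0 = Z,  H_1 = Z ⊕ Z/2,  H_2 = 0.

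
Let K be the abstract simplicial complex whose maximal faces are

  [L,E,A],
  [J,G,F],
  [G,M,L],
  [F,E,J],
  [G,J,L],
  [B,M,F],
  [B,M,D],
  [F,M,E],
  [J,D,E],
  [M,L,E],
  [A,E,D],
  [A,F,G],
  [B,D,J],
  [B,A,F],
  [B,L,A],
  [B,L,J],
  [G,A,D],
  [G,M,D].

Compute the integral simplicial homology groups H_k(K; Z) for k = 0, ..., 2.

H_0 ≅ Z,  H_1 ≅ Z^2,  H_2 ≅ Z.

Fix the vertex order A < B < D < E < F < G < J < L < M and write every simplex with vertices in increasing order. Then dim K = 2 and the simplices of K are:

  0-simplices (9): A, B, D, E, F, G, J, L, M
  1-simplices (27): AB, AD, AE, AF, AG, AL, BD, BF, BJ, BL, BM, DE, DG, DJ, DM, EF, EJ, EL, EM, FG, FJ, FM, GJ, GL, GM, JL, LM
  2-simplices (18): ABF, ABL, ADE, ADG, AEL, AFG, BDJ, BDM, BFM, BJL, DEJ, DGM, EFJ, EFM, ELM, FGJ, GJL, GLM

giving chain groups C_0 ≅ Z^9, C_1 ≅ Z^27, C_2 ≅ Z^18.

Boundary ∂_1: C_1 → C_0 maps an edge to its endpoints' difference, ∂[p,q] = q − p.
As a 9×27 matrix over Z this has rank 8, with invariant factors (1,1,1,1,1,1,1,1).

∂_2: C_2 → C_1 maps a triangle to the signed sum of its edges. For instance
  ∂ABF = BF − AF + AB,
  ∂ADG = DG − AG + AD.
The 27×18 boundary matrix has rank 17 and Smith normal form diag(1,1,1,1,1,1,1,1,1,1,1,1,1,1,1,1,1).

Computing H_k = (kernel of ∂_k) / (image of ∂_{k+1}):

  H_0: rank C_0 − rank ∂_1 = 9 − 8 = 1, and the invariant factors of ∂_1 are all 1, so H_0 = Z.
  H_1: rank ker ∂_1 − rank ∂_2 = (27 − 8) − 17 = 2, and the invariant factors of ∂_2 are all 1, so H_1 = Z^2.
  H_2: rank ker ∂_2 − rank ∂_3 = (18 − 17) − 0 = 1, and there is no ∂_3, so H_2 = Z.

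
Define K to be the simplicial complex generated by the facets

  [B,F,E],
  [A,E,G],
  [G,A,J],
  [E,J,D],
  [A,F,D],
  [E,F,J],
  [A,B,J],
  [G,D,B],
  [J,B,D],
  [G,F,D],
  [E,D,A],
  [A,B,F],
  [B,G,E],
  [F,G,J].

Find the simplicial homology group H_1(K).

Fix the vertex order A < B < D < E < F < G < J and write every simplex with vertices in increasing order. Then dim K = 2 and the simplices of K are:

  0-simplices (7): A, B, D, E, F, G, J
  1-simplices (21): AB, AD, AE, AF, AG, AJ, BD, BE, BF, BG, BJ, DE, DF, DG, DJ, EF, EG, EJ, FG, FJ, GJ
  2-simplices (14): ABF, ABJ, ADE, ADF, AEG, AGJ, BDG, BDJ, BEF, BEG, DEJ, DFG, EFJ, FGJ

so the chain groups are C_0 ≅ Z^7, C_1 ≅ Z^21, C_2 ≅ Z^14.

Boundary ∂_1: C_1 → C_0 is given by ∂[p,q] = [q] − [p]. For instance
  ∂BF = F − B.
As a 7×21 matrix over Z this has rank 6, with invariant factors (1,1,1,1,1,1).

The boundary map ∂_2: C_2 → C_1 sends each 2-simplex [p,q,r] to [q,r] − [p,r] + [p,q]. For instance
  ∂AGJ = GJ − AJ + AG,
  ∂ABJ = BJ − AJ + AB.
This gives a 21×14 integer matrix of rank 13; reducing to Smith normal form yields diagonal entries (1,1,1,1,1,1,1,1,1,1,1,1,1).

Now H_k = ker ∂_k / im ∂_{k+1}, so:

  H_1: rank ker ∂_1 − rank ∂_2 = (21 − 6) − 13 = 2, and the invariant factors of ∂_2 are all 1, so H_1 = Z^2.

H_1 ≅ Z^2.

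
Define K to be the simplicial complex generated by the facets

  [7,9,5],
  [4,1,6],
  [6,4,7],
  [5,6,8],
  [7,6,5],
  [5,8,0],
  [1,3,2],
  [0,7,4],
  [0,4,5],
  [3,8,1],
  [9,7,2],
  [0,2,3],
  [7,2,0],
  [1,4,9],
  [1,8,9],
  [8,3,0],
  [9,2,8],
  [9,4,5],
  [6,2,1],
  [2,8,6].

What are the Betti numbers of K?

b_0 = 1, b_1 = 1, b_2 = 0.

K has 10 vertices, 30 edges, 20 triangles.
rank ∂_0 = 0, rank ∂_1 = 9 ⇒ b_0 = 10 − 0 − 9 = 1; all invariant factors of ∂_1 are 1 so no torsion. So H_0 = Z.
rank ∂_1 = 9, rank ∂_2 = 20 ⇒ b_1 = 30 − 9 − 20 = 1; ∂_2 has invariant factor(s) [2] giving torsion. So H_1 = Z ⊕ Z/2Z.
rank ∂_2 = 20, rank ∂_3 = 0 ⇒ b_2 = 20 − 20 − 0 = 0. So H_2 = 0.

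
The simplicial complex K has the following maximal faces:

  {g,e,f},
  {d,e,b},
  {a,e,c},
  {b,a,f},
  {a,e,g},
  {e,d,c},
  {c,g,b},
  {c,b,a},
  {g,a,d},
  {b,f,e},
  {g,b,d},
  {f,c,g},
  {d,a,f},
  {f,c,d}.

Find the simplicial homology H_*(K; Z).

Order the vertices as a < b < c < d < e < f < g. Listing each simplex with vertices in this order, K has dimension 2 with simplices:

  0-simplices (7): a, b, c, d, e, f, g
  1-simplices (21): ab, ac, ad, ae, af, ag, bc, bd, be, bf, bg, cd, ce, cf, cg, de, df, dg, ef, eg, fg
  2-simplices (14): abc, abf, ace, adf, adg, aeg, bcg, bde, bdg, bef, cde, cdf, cfg, efg

Hence C_0 ≅ Z^7, C_1 ≅ Z^21, C_2 ≅ Z^14.

Boundary ∂_1: C_1 → C_0 is given by ∂[p,q] = [q] − [p].
The 7×21 boundary matrix has rank 6 and Smith normal form diag(1,1,1,1,1,1).

The boundary map ∂_2: C_2 → C_1 maps a triangle to the signed sum of its edges. For instance
  ∂cde = de − ce + cd,
  ∂bde = de − be + bd.
This gives a 21×14 integer matrix of rank 13; reducing to Smith normal form yields diagonal entries (1,1,1,1,1,1,1,1,1,1,1,1,1).

Now H_k = ker ∂_k / im ∂_{k+1}, so:

  H_0: rank C_0 − rank ∂_1 = 7 − 6 = 1, and the invariant factors of ∂_1 are all 1, so H_0 = Z.
  H_1: rank ker ∂_1 − rank ∂_2 = (21 − 6) − 13 = 2, and the invariant factors of ∂_2 are all 1, so H_1 = Z^2.
  H_2: rank ker ∂_2 − rank ∂_3 = (14 − 13) − 0 = 1, and there is no ∂_3, so H_2 = Z.

As a check, the Euler characteristic is 7 − 21 + 14 = 0, which agrees with 1 − 2 + 1 = 0.

H_0 ≅ Z,  H_1 ≅ Z^2,  H_2 ≅ Z.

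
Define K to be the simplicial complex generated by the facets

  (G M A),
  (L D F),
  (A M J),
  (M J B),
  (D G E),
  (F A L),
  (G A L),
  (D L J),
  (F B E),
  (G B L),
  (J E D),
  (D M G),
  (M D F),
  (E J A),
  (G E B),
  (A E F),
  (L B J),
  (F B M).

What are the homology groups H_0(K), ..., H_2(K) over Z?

Take the total order A < B < D < E < F < G < J < L < M on the vertex set. Then K (dimension 2) consists of the simplices:

  0-simplices (9): A, B, D, E, F, G, J, L, M
  1-simplices (27): AE, AF, AG, AJ, AL, AM, BE, BF, BG, BJ, BL, BM, DE, DF, DG, DJ, DL, DM, EF, EG, EJ, FL, FM, GL, GM, JL, JM
  2-simplices (18): AEF, AEJ, AFL, AGL, AGM, AJM, BEF, BEG, BFM, BGL, BJL, BJM, DEG, DEJ, DFL, DFM, DGM, DJL

giving chain groups C_0 ≅ Z^9, C_1 ≅ Z^27, C_2 ≅ Z^18.

Boundary ∂_1: C_1 → C_0 maps an edge to its endpoints' difference, ∂[p,q] = q − p.
The 9×27 boundary matrix has rank 8 and Smith normal form diag(1,1,1,1,1,1,1,1).

The boundary map ∂_2: C_2 → C_1 acts by ∂[p,q,r] = [q,r] − [p,r] + [p,q]. For instance
  ∂BJM = JM − BM + BJ,
  ∂DEJ = EJ − DJ + DE.
The resulting 27×18 matrix has rank 17, and its Smith normal form has invariant factors (1,1,1,1,1,1,1,1,1,1,1,1,1,1,1,1,1).

Reading off H_k = ker ∂_k / im ∂_{k+1}:

  H_0: rank C_0 − rank ∂_1 = 9 − 8 = 1, and the invariant factors of ∂_1 are all 1, so H_0 = Z.
  H_1: rank ker ∂_1 − rank ∂_2 = (27 − 8) − 17 = 2, and the invariant factors of ∂_2 are all 1, so H_1 = Z^2.
  H_2: rank ker ∂_2 − rank ∂_3 = (18 − 17) − 0 = 1, and there is no ∂_3, so H_2 = Z.

As a check, the Euler characteristic is 9 − 27 + 18 = 0, which agrees with 1 − 2 + 1 = 0.

H_0 ≅ Z,  H_1 ≅ Z^2,  H_2 ≅ Z.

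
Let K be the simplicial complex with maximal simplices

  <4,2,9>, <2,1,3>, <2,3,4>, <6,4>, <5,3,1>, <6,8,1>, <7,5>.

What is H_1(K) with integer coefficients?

H_1 ≅ Z.

Order the vertices as 1 < 2 < 3 < 4 < 5 < 6 < 7 < 8 < 9. Listing each simplex with vertices in this order, K has dimension 2 with simplices:

  0-simplices (9): [1], [2], [3], [4], [5], [6], [7], [8], [9]
  1-simplices (14): [1,2], [1,3], [1,5], [1,6], [1,8], [2,3], [2,4], [2,9], [3,4], [3,5], [4,6], [4,9], [5,7], [6,8]
  2-simplices (5): [1,2,3], [1,3,5], [1,6,8], [2,3,4], [2,4,9]

giving chain groups C_0 ≅ Z^9, C_1 ≅ Z^14, C_2 ≅ Z^5.

The boundary map ∂_1: C_1 → C_0 is given by ∂[p,q] = [q] − [p]. For instance
  ∂[3,5] = [5] − [3].
As a 9×14 matrix over Z this has rank 8, with invariant factors (1,1,1,1,1,1,1,1).

Boundary ∂_2: C_2 → C_1 maps a triangle to the signed sum of its edges. For instance
  ∂[1,6,8] = [6,8] − [1,8] + [1,6],
  ∂[1,3,5] = [3,5] − [1,5] + [1,3].
As a 14×5 matrix over Z this has rank 5, with invariant factors (1,1,1,1,1).

Computing H_k = (kernel of ∂_k) / (image of ∂_{k+1}):

  H_1: rank ker ∂_1 − rank ∂_2 = (14 − 8) − 5 = 1, and the invariant factors of ∂_2 are all 1, so H_1 ≅ Z.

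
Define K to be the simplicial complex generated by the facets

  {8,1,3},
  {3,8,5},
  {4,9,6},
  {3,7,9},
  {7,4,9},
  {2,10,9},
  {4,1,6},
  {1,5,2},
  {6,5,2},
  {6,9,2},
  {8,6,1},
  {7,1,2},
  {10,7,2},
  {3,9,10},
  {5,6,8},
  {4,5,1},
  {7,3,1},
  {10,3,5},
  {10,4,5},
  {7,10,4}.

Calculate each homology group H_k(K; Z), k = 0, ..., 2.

Take the total order 1 < 2 < 3 < 4 < 5 < 6 < 7 < 8 < 9 < 10 on the vertex set. Then K (dimension 2) consists of the simplices:

  0-simplices (10): [1], [2], [3], [4], [5], [6], [7], [8], [9], [10]
  1-simplices (30): (30 of them)
  2-simplices (20): (20 of them)

Hence C_0 ≅ Z^10, C_1 ≅ Z^30, C_2 ≅ Z^20.

∂_1: C_1 → C_0 is given by ∂[p,q] = [q] − [p].
The 10×30 boundary matrix has rank 9 and Smith normal form diag(1,1,1,1,1,1,1,1,1).

∂_2: C_2 → C_1 maps a triangle to the signed sum of its edges. For instance
  ∂[3,5,8] = [5,8] − [3,8] + [3,5],
  ∂[1,3,8] = [3,8] − [1,8] + [1,3].
The 30×20 boundary matrix has rank 20 and Smith normal form diag(1,1,1,1,1,1,1,1,1,1,1,1,1,1,1,1,1,1,1,2).

Computing H_k = (kernel of ∂_k) / (image of ∂_{k+1}):

  H_0: rank C_0 − rank ∂_1 = 10 − 9 = 1, and the invariant factors of ∂_1 are all 1, so H_0 ≅ Z.
  H_1: rank ker ∂_1 − rank ∂_2 = (30 − 9) − 20 = 1, and ∂_2 has invariant factor 2 > 1, so H_1 ≅ Z ⊕ Z/2Z.
  H_2: rank ker ∂_2 − rank ∂_3 = (20 − 20) − 0 = 0, and there is no ∂_3, so H_2 ≅ 0.

As a check, the Euler characteristic is 10 − 30 + 20 = 0, which agrees with 1 − 1 + 0 = 0.

H_0 = Z,  H_1 = Z ⊕ Z/2Z,  H_2 = 0.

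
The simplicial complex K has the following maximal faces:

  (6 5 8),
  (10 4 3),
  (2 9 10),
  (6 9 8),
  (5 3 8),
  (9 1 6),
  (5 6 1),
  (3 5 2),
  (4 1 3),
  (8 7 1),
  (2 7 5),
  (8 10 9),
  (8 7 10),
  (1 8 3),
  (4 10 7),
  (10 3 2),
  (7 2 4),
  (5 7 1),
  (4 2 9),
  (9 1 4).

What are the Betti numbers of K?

Order the vertices as 1 < 2 < 3 < 4 < 5 < 6 < 7 < 8 < 9 < 10. Listing each simplex with vertices in this order, K has dimension 2 with simplices:

  0-simplices (10): [1], [2], [3], [4], [5], [6], [7], [8], [9], [10]
  1-simplices (30): (30 of them)
  2-simplices (20): (20 of them)

giving chain groups C_0 ≅ Z^10, C_1 ≅ Z^30, C_2 ≅ Z^20.

Boundary ∂_1: C_1 → C_0 maps an edge to its endpoints' difference, ∂[p,q] = q − p. For instance
  ∂[6,8] = [8] − [6].
The resulting 10×30 matrix has rank 9, and its Smith normal form has invariant factors (1,1,1,1,1,1,1,1,1).

The boundary map ∂_2: C_2 → C_1 sends each 2-simplex [p,q,r] to [q,r] − [p,r] + [p,q]. For instance
  ∂[1,3,8] = [3,8] − [1,8] + [1,3],
  ∂[6,8,9] = [8,9] − [6,9] + [6,8].
This gives a 30×20 integer matrix of rank 20; reducing to Smith normal form yields diagonal entries (1,1,1,1,1,1,1,1,1,1,1,1,1,1,1,1,1,1,1,2).

Computing H_k = (kernel of ∂_k) / (image of ∂_{k+1}):

  H_0: rank C_0 − rank ∂_1 = 10 − 9 = 1, and the invariant factors of ∂_1 are all 1, so H_0 = Z.
  H_1: rank ker ∂_1 − rank ∂_2 = (30 − 9) − 20 = 1, and ∂_2 has invariant factor 2 > 1, so H_1 = Z ⊕ Z/2Z.
  H_2: rank ker ∂_2 − rank ∂_3 = (20 − 20) − 0 = 0, and there is no ∂_3, so H_2 = 0.

As a check, the Euler characteristic is 10 − 30 + 20 = 0, which agrees with 1 − 1 + 0 = 0.
(K is a triangulation of the Klein bottle.)

Hence the Betti numbers are b_0 = 1, b_1 = 1, b_2 = 0.

b_0 = 1, b_1 = 1, b_2 = 0.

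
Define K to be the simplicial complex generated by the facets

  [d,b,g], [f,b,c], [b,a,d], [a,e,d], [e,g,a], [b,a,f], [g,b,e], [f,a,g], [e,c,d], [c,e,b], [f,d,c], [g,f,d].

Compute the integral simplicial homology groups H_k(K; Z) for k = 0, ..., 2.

K has 7 vertices, 18 edges, 12 triangles.
rank ∂_0 = 0, rank ∂_1 = 6 ⇒ b_0 = 7 − 0 − 6 = 1; all invariant factors of ∂_1 are 1 so no torsion. So H_0 ≅ Z.
rank ∂_1 = 6, rank ∂_2 = 12 ⇒ b_1 = 18 − 6 − 12 = 0; ∂_2 has invariant factor(s) [2] giving torsion. So H_1 ≅ Z/2.
rank ∂_2 = 12, rank ∂_3 = 0 ⇒ b_2 = 12 − 12 − 0 = 0. So H_2 ≅ 0.

H_0 ≅ Z,  H_1 ≅ Z/2,  H_2 = 0.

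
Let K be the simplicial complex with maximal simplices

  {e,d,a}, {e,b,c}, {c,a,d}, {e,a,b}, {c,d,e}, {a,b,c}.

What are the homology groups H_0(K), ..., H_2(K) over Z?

H_0 ≅ Z,  H_1 = 0,  H_2 ≅ Z.

Fix the vertex order a < b < c < d < e and write every simplex with vertices in increasing order. Then dim K = 2 and the simplices of K are:

  0-simplices (5): a, b, c, d, e
  1-simplices (9): ab, ac, ad, ae, bc, be, cd, ce, de
  2-simplices (6): abc, abe, acd, ade, bce, cde

so the chain groups are C_0 ≅ Z^5, C_1 ≅ Z^9, C_2 ≅ Z^6.

The boundary map ∂_1: C_1 → C_0 maps an edge to its endpoints' difference, ∂[p,q] = q − p.
As a 5×9 matrix over Z this has rank 4, with invariant factors (1,1,1,1).

The boundary map ∂_2: C_2 → C_1 acts by ∂[p,q,r] = [q,r] − [p,r] + [p,q]. For instance
  ∂abe = be − ae + ab,
  ∂cde = de − ce + cd.
This gives a 9×6 integer matrix of rank 5; reducing to Smith normal form yields diagonal entries (1,1,1,1,1).

Now H_k = ker ∂_k / im ∂_{k+1}, so:

  H_0: rank C_0 − rank ∂_1 = 5 − 4 = 1, and the invariant factors of ∂_1 are all 1, so H_0 ≅ Z.
  H_1: rank ker ∂_1 − rank ∂_2 = (9 − 4) − 5 = 0, and the invariant factors of ∂_2 are all 1, so H_1 ≅ 0.
  H_2: rank ker ∂_2 − rank ∂_3 = (6 − 5) − 0 = 1, and there is no ∂_3, so H_2 ≅ Z.

(K is a triangulation of the 2-sphere S^2.)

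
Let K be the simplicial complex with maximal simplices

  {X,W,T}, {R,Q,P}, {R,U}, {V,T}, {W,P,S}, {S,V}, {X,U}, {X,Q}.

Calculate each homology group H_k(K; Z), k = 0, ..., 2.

Fix the vertex order P < Q < R < S < T < U < V < W < X and write every simplex with vertices in increasing order. Then dim K = 2 and the simplices of K are:

  0-simplices (9): P, Q, R, S, T, U, V, W, X
  1-simplices (14): PQ, PR, PS, PW, QR, QX, RU, SV, SW, TV, TW, TX, UX, WX
  2-simplices (3): PQR, PSW, TWX

Hence C_0 ≅ Z^9, C_1 ≅ Z^14, C_2 ≅ Z^3.

The boundary map ∂_1: C_1 → C_0 is given by ∂[p,q] = [q] − [p]. For instance
  ∂SW = W − S.
The resulting 9×14 matrix has rank 8, and its Smith normal form has invariant factors (1,1,1,1,1,1,1,1).

The boundary map ∂_2: C_2 → C_1 acts by ∂[p,q,r] = [q,r] − [p,r] + [p,q]. For instance
  ∂TWX = WX − TX + TW,
  ∂PSW = SW − PW + PS.
The 14×3 boundary matrix has rank 3 and Smith normal form diag(1,1,1).

Computing H_k = (kernel of ∂_k) / (image of ∂_{k+1}):

  H_0: rank C_0 − rank ∂_1 = 9 − 8 = 1, and the invariant factors of ∂_1 are all 1, so H_0 = Z.
  H_1: rank ker ∂_1 − rank ∂_2 = (14 − 8) − 3 = 3, and the invariant factors of ∂_2 are all 1, so H_1 = Z^3.
  H_2: rank ker ∂_2 − rank ∂_3 = (3 − 3) − 0 = 0, and there is no ∂_3, so H_2 = 0.

H_0 ≅ Z,  H_1 ≅ Z^3,  H_2 = 0.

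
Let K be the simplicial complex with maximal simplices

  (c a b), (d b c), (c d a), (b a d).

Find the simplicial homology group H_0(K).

Take the total order a < b < c < d on the vertex set. Then K (dimension 2) consists of the simplices:

  0-simplices (4): a, b, c, d
  1-simplices (6): ab, ac, ad, bc, bd, cd
  2-simplices (4): abc, abd, acd, bcd

so the chain groups are C_0 ≅ Z^4, C_1 ≅ Z^6, C_2 ≅ Z^4.

Boundary ∂_1: C_1 → C_0 sends each edge [p,q] (with p < q) to q − p.
The resulting 4×6 matrix has rank 3, and its Smith normal form has invariant factors (1,1,1).

∂_2: C_2 → C_1 maps a triangle to the signed sum of its edges. For instance
  ∂abc = bc − ac + ab,
  ∂acd = cd − ad + ac.
The resulting 6×4 matrix has rank 3, and its Smith normal form has invariant factors (1,1,1).

From H_k ≅ ker(∂_k) / im(∂_{k+1}) we obtain:

  H_0: rank C_0 − rank ∂_1 = 4 − 3 = 1, and the invariant factors of ∂_1 are all 1, so H_0 = Z.

H_0 = Z.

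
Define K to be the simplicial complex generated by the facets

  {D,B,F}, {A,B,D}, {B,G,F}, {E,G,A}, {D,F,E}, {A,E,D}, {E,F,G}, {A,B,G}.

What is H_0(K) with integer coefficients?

Order the vertices as A < B < D < E < F < G. Listing each simplex with vertices in this order, K has dimension 2 with simplices:

  0-simplices (6): A, B, D, E, F, G
  1-simplices (12): AB, AD, AE, AG, BD, BF, BG, DE, DF, EF, EG, FG
  2-simplices (8): ABD, ABG, ADE, AEG, BDF, BFG, DEF, EFG

Hence C_0 ≅ Z^6, C_1 ≅ Z^12, C_2 ≅ Z^8.

The boundary map ∂_1: C_1 → C_0 is given by ∂[p,q] = [q] − [p]. For instance
  ∂AD = D − A.
As a 6×12 matrix over Z this has rank 5, with invariant factors (1,1,1,1,1).

∂_2: C_2 → C_1 sends each 2-simplex [p,q,r] to [q,r] − [p,r] + [p,q]. For instance
  ∂ABG = BG − AG + AB,
  ∂AEG = EG − AG + AE.
This gives a 12×8 integer matrix of rank 7; reducing to Smith normal form yields diagonal entries (1,1,1,1,1,1,1).

From H_k ≅ ker(∂_k) / im(∂_{k+1}) we obtain:

  H_0: rank C_0 − rank ∂_1 = 6 − 5 = 1, and the invariant factors of ∂_1 are all 1, so H_0 ≅ Z.

H_0 = Z.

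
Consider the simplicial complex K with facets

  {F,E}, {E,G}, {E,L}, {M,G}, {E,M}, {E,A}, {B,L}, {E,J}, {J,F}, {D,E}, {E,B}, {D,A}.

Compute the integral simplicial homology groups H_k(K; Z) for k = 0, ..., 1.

Order the vertices as A < B < D < E < F < G < J < L < M. Listing each simplex with vertices in this order, K has dimension 1 with simplices:

  0-simplices (9): A, B, D, E, F, G, J, L, M
  1-simplices (12): AD, AE, BE, BL, DE, EF, EG, EJ, EL, EM, FJ, GM

Hence C_0 ≅ Z^9, C_1 ≅ Z^12.

∂_1: C_1 → C_0 maps an edge to its endpoints' difference, ∂[p,q] = q − p. For instance
  ∂DE = E − D.
As a 9×12 matrix over Z this has rank 8, with invariant factors (1,1,1,1,1,1,1,1).

From H_k ≅ ker(∂_k) / im(∂_{k+1}) we obtain:

  H_0: rank C_0 − rank ∂_1 = 9 − 8 = 1, and the invariant factors of ∂_1 are all 1, so H_0 ≅ Z.
  H_1: rank ker ∂_1 − rank ∂_2 = (12 − 8) − 0 = 4, and there is no ∂_2, so H_1 ≅ Z^4.

As a check, the Euler characteristic is 9 − 12 = -3, which agrees with 1 − 4 = -3.

H_0 ≅ Z,  H_1 ≅ Z^4.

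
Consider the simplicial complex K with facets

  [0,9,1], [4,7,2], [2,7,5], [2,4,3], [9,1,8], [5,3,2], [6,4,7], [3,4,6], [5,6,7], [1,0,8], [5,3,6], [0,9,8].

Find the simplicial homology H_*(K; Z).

We work with the vertex ordering 0 < 1 < 2 < 3 < 4 < 5 < 6 < 7 < 8 < 9. The simplices of K, each written with vertices in increasing order, are:

  0-simplices (10): [0], [1], [2], [3], [4], [5], [6], [7], [8], [9]
  1-simplices (18): [0,1], [0,8], [0,9], [1,8], [1,9], [2,3], [2,4], [2,5], [2,7], [3,4], [3,5], [3,6], [4,6], [4,7], [5,6], [5,7], [6,7], [8,9]
  2-simplices (12): [0,1,8], [0,1,9], [0,8,9], [1,8,9], [2,3,4], [2,3,5], [2,4,7], [2,5,7], [3,4,6], [3,5,6], [4,6,7], [5,6,7]

so the chain groups are C_0 ≅ Z^10, C_1 ≅ Z^18, C_2 ≅ Z^12.

Boundary ∂_1: C_1 → C_0 is given by ∂[p,q] = [q] − [p].
The resulting 10×18 matrix has rank 8, and its Smith normal form has invariant factors (1,1,1,1,1,1,1,1).

∂_2: C_2 → C_1 sends each 2-simplex [p,q,r] to [q,r] − [p,r] + [p,q]. For instance
  ∂[2,4,7] = [4,7] − [2,7] + [2,4],
  ∂[0,8,9] = [8,9] − [0,9] + [0,8].
The 18×12 boundary matrix has rank 10 and Smith normal form diag(1,1,1,1,1,1,1,1,1,1).

Computing H_k = (kernel of ∂_k) / (image of ∂_{k+1}):

  H_0: rank C_0 − rank ∂_1 = 10 − 8 = 2, and the invariant factors of ∂_1 are all 1, so H_0 ≅ Z^2.
  H_1: rank ker ∂_1 − rank ∂_2 = (18 − 8) − 10 = 0, and the invariant factors of ∂_2 are all 1, so H_1 ≅ 0.
  H_2: rank ker ∂_2 − rank ∂_3 = (12 − 10) − 0 = 2, and there is no ∂_3, so H_2 ≅ Z^2.

(K is a triangulation of the disjoint union of the 2-sphere S^2 and the 2-sphere S^2.)

H_0 ≅ Z^2,  H_1 = 0,  H_2 ≅ Z^2.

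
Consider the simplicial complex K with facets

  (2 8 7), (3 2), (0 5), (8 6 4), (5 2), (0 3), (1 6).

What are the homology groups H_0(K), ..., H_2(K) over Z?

H_0 ≅ Z,  H_1 ≅ Z,  H_2 = 0.

Order the vertices as 0 < 1 < 2 < 3 < 4 < 5 < 6 < 7 < 8. Listing each simplex with vertices in this order, K has dimension 2 with simplices:

  0-simplices (9): [0], [1], [2], [3], [4], [5], [6], [7], [8]
  1-simplices (11): [0,3], [0,5], [1,6], [2,3], [2,5], [2,7], [2,8], [4,6], [4,8], [6,8], [7,8]
  2-simplices (2): [2,7,8], [4,6,8]

so the chain groups are C_0 ≅ Z^9, C_1 ≅ Z^11, C_2 ≅ Z^2.

The boundary map ∂_1: C_1 → C_0 sends each edge [p,q] (with p < q) to q − p. For instance
  ∂[1,6] = [6] − [1].
This gives a 9×11 integer matrix of rank 8; reducing to Smith normal form yields diagonal entries (1,1,1,1,1,1,1,1).

∂_2: C_2 → C_1 maps a triangle to the signed sum of its edges. For instance
  ∂[2,7,8] = [7,8] − [2,8] + [2,7],
  ∂[4,6,8] = [6,8] − [4,8] + [4,6].
The resulting 11×2 matrix has rank 2, and its Smith normal form has invariant factors (1,1).

Computing H_k = (kernel of ∂_k) / (image of ∂_{k+1}):

  H_0: rank C_0 − rank ∂_1 = 9 − 8 = 1, and the invariant factors of ∂_1 are all 1, so H_0 = Z.
  H_1: rank ker ∂_1 − rank ∂_2 = (11 − 8) − 2 = 1, and the invariant factors of ∂_2 are all 1, so H_1 = Z.
  H_2: rank ker ∂_2 − rank ∂_3 = (2 − 2) − 0 = 0, and there is no ∂_3, so H_2 = 0.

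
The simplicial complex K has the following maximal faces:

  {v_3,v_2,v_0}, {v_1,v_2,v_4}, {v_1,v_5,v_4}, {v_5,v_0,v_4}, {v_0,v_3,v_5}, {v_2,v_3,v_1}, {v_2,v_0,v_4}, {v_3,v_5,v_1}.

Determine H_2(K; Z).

H_2 ≅ Z.

Order the vertices as v_0 < v_1 < v_2 < v_3 < v_4 < v_5. Listing each simplex with vertices in this order, K has dimension 2 with simplices:

  0-simplices (6): [v_0], [v_1], [v_2], [v_3], [v_4], [v_5]
  1-simplices (12): [v_0,v_2], [v_0,v_3], [v_0,v_4], [v_0,v_5], [v_1,v_2], [v_1,v_3], [v_1,v_4], [v_1,v_5], [v_2,v_3], [v_2,v_4], [v_3,v_5], [v_4,v_5]
  2-simplices (8): [v_0,v_2,v_3], [v_0,v_2,v_4], [v_0,v_3,v_5], [v_0,v_4,v_5], [v_1,v_2,v_3], [v_1,v_2,v_4], [v_1,v_3,v_5], [v_1,v_4,v_5]

Hence C_0 ≅ Z^6, C_1 ≅ Z^12, C_2 ≅ Z^8.

Boundary ∂_1: C_1 → C_0 maps an edge to its endpoints' difference, ∂[p,q] = q − p. For instance
  ∂[v_2,v_4] = [v_4] − [v_2].
This gives a 6×12 integer matrix of rank 5; reducing to Smith normal form yields diagonal entries (1,1,1,1,1).

Boundary ∂_2: C_2 → C_1 sends each 2-simplex [p,q,r] to [q,r] − [p,r] + [p,q]. For instance
  ∂[v_0,v_3,v_5] = [v_3,v_5] − [v_0,v_5] + [v_0,v_3],
  ∂[v_0,v_2,v_4] = [v_2,v_4] − [v_0,v_4] + [v_0,v_2].
The 12×8 boundary matrix has rank 7 and Smith normal form diag(1,1,1,1,1,1,1).

Now H_k = ker ∂_k / im ∂_{k+1}, so:

  H_2: rank ker ∂_2 − rank ∂_3 = (8 − 7) − 0 = 1, and there is no ∂_3, so H_2 = Z.

(K is a triangulation of the 2-sphere S^2.)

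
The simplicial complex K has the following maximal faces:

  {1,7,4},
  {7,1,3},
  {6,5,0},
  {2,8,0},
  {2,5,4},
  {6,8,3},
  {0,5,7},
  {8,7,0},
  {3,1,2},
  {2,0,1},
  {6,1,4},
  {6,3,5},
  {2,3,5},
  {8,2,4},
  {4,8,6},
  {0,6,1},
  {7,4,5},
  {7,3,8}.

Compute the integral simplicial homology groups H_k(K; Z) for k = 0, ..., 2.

H_0 ≅ Z,  H_1 ≅ Z^2,  H_2 ≅ Z.

Order the vertices as 0 < 1 < 2 < 3 < 4 < 5 < 6 < 7 < 8. Listing each simplex with vertices in this order, K has dimension 2 with simplices:

  0-simplices (9): [0], [1], [2], [3], [4], [5], [6], [7], [8]
  1-simplices (27): (27 of them)
  2-simplices (18): [0,1,2], [0,1,6], [0,2,8], [0,5,6], [0,5,7], [0,7,8], [1,2,3], [1,3,7], [1,4,6], [1,4,7], [2,3,5], [2,4,5], [2,4,8], [3,5,6], [3,6,8], [3,7,8], [4,5,7], [4,6,8]

giving chain groups C_0 ≅ Z^9, C_1 ≅ Z^27, C_2 ≅ Z^18.

Boundary ∂_1: C_1 → C_0 sends each edge [p,q] (with p < q) to q − p.
The resulting 9×27 matrix has rank 8, and its Smith normal form has invariant factors (1,1,1,1,1,1,1,1).

∂_2: C_2 → C_1 sends each 2-simplex [p,q,r] to [q,r] − [p,r] + [p,q]. For instance
  ∂[0,2,8] = [2,8] − [0,8] + [0,2],
  ∂[0,1,2] = [1,2] − [0,2] + [0,1].
The 27×18 boundary matrix has rank 17 and Smith normal form diag(1,1,1,1,1,1,1,1,1,1,1,1,1,1,1,1,1).

Reading off H_k = ker ∂_k / im ∂_{k+1}:

  H_0: rank C_0 − rank ∂_1 = 9 − 8 = 1, and the invariant factors of ∂_1 are all 1, so H_0 = Z.
  H_1: rank ker ∂_1 − rank ∂_2 = (27 − 8) − 17 = 2, and the invariant factors of ∂_2 are all 1, so H_1 = Z^2.
  H_2: rank ker ∂_2 − rank ∂_3 = (18 − 17) − 0 = 1, and there is no ∂_3, so H_2 = Z.

As a check, the Euler characteristic is 9 − 27 + 18 = 0, which agrees with 1 − 2 + 1 = 0.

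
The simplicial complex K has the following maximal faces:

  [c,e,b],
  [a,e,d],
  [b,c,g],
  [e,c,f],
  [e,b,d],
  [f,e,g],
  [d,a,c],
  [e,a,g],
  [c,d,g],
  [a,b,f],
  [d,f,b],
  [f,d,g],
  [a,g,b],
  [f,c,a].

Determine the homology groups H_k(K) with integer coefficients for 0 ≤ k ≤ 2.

K has 7 vertices, 21 edges, 14 triangles.
rank ∂_0 = 0, rank ∂_1 = 6 ⇒ b_0 = 7 − 0 − 6 = 1; all invariant factors of ∂_1 are 1 so no torsion. So H_0 ≅ Z.
rank ∂_1 = 6, rank ∂_2 = 13 ⇒ b_1 = 21 − 6 − 13 = 2; all invariant factors of ∂_2 are 1 so no torsion. So H_1 ≅ Z^2.
rank ∂_2 = 13, rank ∂_3 = 0 ⇒ b_2 = 14 − 13 − 0 = 1. So H_2 ≅ Z.

H_0 ≅ Z,  H_1 ≅ Z^2,  H_2 ≅ Z.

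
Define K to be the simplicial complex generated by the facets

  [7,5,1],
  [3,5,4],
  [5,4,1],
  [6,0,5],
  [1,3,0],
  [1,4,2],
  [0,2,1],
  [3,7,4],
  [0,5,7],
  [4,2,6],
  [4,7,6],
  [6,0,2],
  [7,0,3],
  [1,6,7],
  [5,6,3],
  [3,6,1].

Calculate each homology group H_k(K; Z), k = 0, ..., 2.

Fix the vertex order 0 < 1 < 2 < 3 < 4 < 5 < 6 < 7 and write every simplex with vertices in increasing order. Then dim K = 2 and the simplices of K are:

  0-simplices (8): [0], [1], [2], [3], [4], [5], [6], [7]
  1-simplices (24): (24 of them)
  2-simplices (16): [0,1,2], [0,1,3], [0,2,6], [0,3,7], [0,5,6], [0,5,7], [1,2,4], [1,3,6], [1,4,5], [1,5,7], [1,6,7], [2,4,6], [3,4,5], [3,4,7], [3,5,6], [4,6,7]

giving chain groups C_0 ≅ Z^8, C_1 ≅ Z^24, C_2 ≅ Z^16.

∂_1: C_1 → C_0 is given by ∂[p,q] = [q] − [p]. For instance
  ∂[1,5] = [5] − [1].
This gives a 8×24 integer matrix of rank 7; reducing to Smith normal form yields diagonal entries (1,1,1,1,1,1,1).

The boundary map ∂_2: C_2 → C_1 maps a triangle to the signed sum of its edges. For instance
  ∂[1,4,5] = [4,5] − [1,5] + [1,4],
  ∂[2,4,6] = [4,6] − [2,6] + [2,4].
As a 24×16 matrix over Z this has rank 15, with invariant factors (1,1,1,1,1,1,1,1,1,1,1,1,1,1,1).

Reading off H_k = ker ∂_k / im ∂_{k+1}:

  H_0: rank C_0 − rank ∂_1 = 8 − 7 = 1, and the invariant factors of ∂_1 are all 1, so H_0 ≅ Z.
  H_1: rank ker ∂_1 − rank ∂_2 = (24 − 7) − 15 = 2, and the invariant factors of ∂_2 are all 1, so H_1 ≅ Z^2.
  H_2: rank ker ∂_2 − rank ∂_3 = (16 − 15) − 0 = 1, and there is no ∂_3, so H_2 ≅ Z.

H_0 ≅ Z,  H_1 ≅ Z^2,  H_2 ≅ Z.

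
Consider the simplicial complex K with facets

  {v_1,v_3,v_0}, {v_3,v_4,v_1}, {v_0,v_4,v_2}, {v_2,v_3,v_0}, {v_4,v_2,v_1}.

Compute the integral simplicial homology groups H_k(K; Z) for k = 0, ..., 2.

H_0 ≅ Z,  H_1 ≅ Z,  H_2 = 0.

Order the vertices as v_0 < v_1 < v_2 < v_3 < v_4. Listing each simplex with vertices in this order, K has dimension 2 with simplices:

  0-simplices (5): [v_0], [v_1], [v_2], [v_3], [v_4]
  1-simplices (10): [v_0,v_1], [v_0,v_2], [v_0,v_3], [v_0,v_4], [v_1,v_2], [v_1,v_3], [v_1,v_4], [v_2,v_3], [v_2,v_4], [v_3,v_4]
  2-simplices (5): [v_0,v_1,v_3], [v_0,v_2,v_3], [v_0,v_2,v_4], [v_1,v_2,v_4], [v_1,v_3,v_4]

so the chain groups are C_0 ≅ Z^5, C_1 ≅ Z^10, C_2 ≅ Z^5.

∂_1: C_1 → C_0 sends each edge [p,q] (with p < q) to q − p. For instance
  ∂[v_2,v_4] = [v_4] − [v_2].
As a 5×10 matrix over Z this has rank 4, with invariant factors (1,1,1,1).

The boundary map ∂_2: C_2 → C_1 maps a triangle to the signed sum of its edges. For instance
  ∂[v_1,v_2,v_4] = [v_2,v_4] − [v_1,v_4] + [v_1,v_2],
  ∂[v_0,v_2,v_3] = [v_2,v_3] − [v_0,v_3] + [v_0,v_2].
The 10×5 boundary matrix has rank 5 and Smith normal form diag(1,1,1,1,1).

From H_k ≅ ker(∂_k) / im(∂_{k+1}) we obtain:

  H_0: rank C_0 − rank ∂_1 = 5 − 4 = 1, and the invariant factors of ∂_1 are all 1, so H_0 = Z.
  H_1: rank ker ∂_1 − rank ∂_2 = (10 − 4) − 5 = 1, and the invariant factors of ∂_2 are all 1, so H_1 = Z.
  H_2: rank ker ∂_2 − rank ∂_3 = (5 − 5) − 0 = 0, and there is no ∂_3, so H_2 = 0.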